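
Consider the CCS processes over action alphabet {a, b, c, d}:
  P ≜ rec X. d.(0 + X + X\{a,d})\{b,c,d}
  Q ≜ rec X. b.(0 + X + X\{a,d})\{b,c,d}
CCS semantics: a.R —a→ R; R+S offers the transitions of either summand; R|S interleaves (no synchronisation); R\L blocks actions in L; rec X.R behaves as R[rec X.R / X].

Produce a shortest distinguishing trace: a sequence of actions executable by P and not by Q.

LTS(P): 2 reachable states
  s0 = rec X. d.(0 + X + X\{a,d})\{b,c,d} has moves ··d··> s1
  s1 = (0 + (rec X. d.(0 + X + X\{a,d})\{b,c,d}) + (rec X. d.(0 + X + X\{a,d})\{b,c,d})\{a,d})\{b,c,d} has moves ∅
LTS(Q): 2 reachable states
  t0 = rec X. b.(0 + X + X\{a,d})\{b,c,d} has moves ··b··> t1
  t1 = (0 + (rec X. b.(0 + X + X\{a,d})\{b,c,d}) + (rec X. b.(0 + X + X\{a,d})\{b,c,d})\{a,d})\{b,c,d} has moves ∅
Executing d from P (initial set {s0}):
  [1] d ⇒ {s1}
  P completes σ.
Executing d from Q (initial set {t0}):
  [1] d ⇒ ∅  — Q cannot continue

d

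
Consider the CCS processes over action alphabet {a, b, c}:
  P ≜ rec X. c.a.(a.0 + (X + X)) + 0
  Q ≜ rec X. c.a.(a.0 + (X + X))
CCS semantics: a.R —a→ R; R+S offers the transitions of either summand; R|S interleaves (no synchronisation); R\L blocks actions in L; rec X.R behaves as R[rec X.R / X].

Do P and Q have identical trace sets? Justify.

Reachable graph of P (4 states):
  u0 = rec X. c.a.(a.0 + (X + X)) + 0 | —c→ u1
  u1 = a.(a.0 + ((rec X. c.a.(a.0 + (X + X)) + 0) + (rec X. c.a.(a.0 + (X + X)) + 0))) | —a→ u2
  u2 = a.0 + ((rec X. c.a.(a.0 + (X + X)) + 0) + (rec X. c.a.(a.0 + (X + X)) + 0)) | —a→ u3, —c→ u1
  u3 = 0 | ∅
Reachable graph of Q (4 states):
  v0 = rec X. c.a.(a.0 + (X + X)) | —c→ v1
  v1 = a.(a.0 + ((rec X. c.a.(a.0 + (X + X))) + (rec X. c.a.(a.0 + (X + X))))) | —a→ v2
  v2 = a.0 + ((rec X. c.a.(a.0 + (X + X))) + (rec X. c.a.(a.0 + (X + X)))) | —a→ v3, —c→ v1
  v3 = 0 | ∅
Coarsest stable partition (strong bisimilarity classes):
  B0 = {u0, v0}
  B1 = {u1, v1}
  B2 = {u2, v2}
  B3 = {u3, v3}
u0 ∈ B0, v0 ∈ B0 → same block
Bisimilar ⇒ trace-equivalent.

traces(P) = traces(Q)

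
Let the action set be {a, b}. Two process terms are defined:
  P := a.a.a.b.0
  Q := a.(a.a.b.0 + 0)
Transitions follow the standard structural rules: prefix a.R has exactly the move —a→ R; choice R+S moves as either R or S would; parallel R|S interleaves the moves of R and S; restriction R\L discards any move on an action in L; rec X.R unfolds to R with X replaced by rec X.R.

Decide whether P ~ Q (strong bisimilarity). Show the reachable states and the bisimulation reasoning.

P ~ Q

Reachable graph of P (5 states):
  s0 = a.a.a.b.0 :: --a--▸ s1
  s1 = a.a.b.0 :: --a--▸ s2
  s2 = a.b.0 :: --a--▸ s3
  s3 = b.0 :: --b--▸ s4
  s4 = 0 :: ∅
Reachable graph of Q (5 states):
  t0 = a.(a.a.b.0 + 0) :: --a--▸ t1
  t1 = a.a.b.0 + 0 :: --a--▸ t2
  t2 = a.b.0 :: --a--▸ t3
  t3 = b.0 :: --b--▸ t4
  t4 = 0 :: ∅
Bisimilarity quotient blocks:
  B0 = {s0, t0}
  B1 = {s1, t1}
  B2 = {s2, t2}
  B3 = {s3, t3}
  B4 = {s4, t4}
s0 ∈ B0, t0 ∈ B0 → same block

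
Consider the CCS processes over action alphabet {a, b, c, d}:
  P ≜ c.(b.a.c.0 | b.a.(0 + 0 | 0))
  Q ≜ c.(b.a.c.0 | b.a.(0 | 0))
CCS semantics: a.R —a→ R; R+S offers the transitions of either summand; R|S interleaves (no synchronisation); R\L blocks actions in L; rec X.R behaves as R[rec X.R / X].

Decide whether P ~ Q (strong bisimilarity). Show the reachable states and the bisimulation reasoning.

P ~ Q

P's transition system — 13 states:
  p0 = c.(b.a.c.0 | b.a.(0 + 0 | 0)) ⊢ =c=> p1
  p1 = b.a.c.0 | b.a.(0 + 0 | 0) ⊢ =b=> p2, =b=> p3
  p2 = a.c.0 | b.a.(0 + 0 | 0) ⊢ =a=> p4, =b=> p5
  p3 = b.a.c.0 | a.(0 + 0 | 0) ⊢ =a=> p6, =b=> p5
  p4 = c.0 | b.a.(0 + 0 | 0) ⊢ =b=> p7, =c=> p8
  p5 = a.c.0 | a.(0 + 0 | 0) ⊢ =a=> p7, =a=> p9
  p6 = b.a.c.0 | (0 + 0 | 0) ⊢ =b=> p9
  p7 = c.0 | a.(0 + 0 | 0) ⊢ =a=> p10, =c=> p11
  p8 = 0 | b.a.(0 + 0 | 0) ⊢ =b=> p11
  p9 = a.c.0 | (0 + 0 | 0) ⊢ =a=> p10
  p10 = c.0 | (0 + 0 | 0) ⊢ =c=> p12
  p11 = 0 | a.(0 + 0 | 0) ⊢ =a=> p12
  p12 = 0 | (0 + 0 | 0) ⊢ stopped
Q's transition system — 13 states:
  q0 = c.(b.a.c.0 | b.a.(0 | 0)) ⊢ =c=> q1
  q1 = b.a.c.0 | b.a.(0 | 0) ⊢ =b=> q2, =b=> q3
  q2 = a.c.0 | b.a.(0 | 0) ⊢ =a=> q4, =b=> q5
  q3 = b.a.c.0 | a.(0 | 0) ⊢ =a=> q6, =b=> q5
  q4 = c.0 | b.a.(0 | 0) ⊢ =b=> q7, =c=> q8
  q5 = a.c.0 | a.(0 | 0) ⊢ =a=> q7, =a=> q9
  q6 = b.a.c.0 | (0 | 0) ⊢ =b=> q9
  q7 = c.0 | a.(0 | 0) ⊢ =a=> q10, =c=> q11
  q8 = 0 | b.a.(0 | 0) ⊢ =b=> q11
  q9 = a.c.0 | (0 | 0) ⊢ =a=> q10
  q10 = c.0 | (0 | 0) ⊢ =c=> q12
  q11 = 0 | a.(0 | 0) ⊢ =a=> q12
  q12 = 0 | (0 | 0) ⊢ stopped
Bisimilarity quotient blocks:
  B0 = {p0, q0}
  B1 = {p1, q1}
  B2 = {p3, q3}
  B3 = {p5, q5}
  B4 = {p9, q9}
  B5 = {p10, q10}
  B6 = {p12, q12}
  B7 = {p7, q7}
  B8 = {p11, q11}
  B9 = {p6, q6}
  B10 = {p2, q2}
  B11 = {p4, q4}
  B12 = {p8, q8}
p0 ∈ B0, q0 ∈ B0 → same block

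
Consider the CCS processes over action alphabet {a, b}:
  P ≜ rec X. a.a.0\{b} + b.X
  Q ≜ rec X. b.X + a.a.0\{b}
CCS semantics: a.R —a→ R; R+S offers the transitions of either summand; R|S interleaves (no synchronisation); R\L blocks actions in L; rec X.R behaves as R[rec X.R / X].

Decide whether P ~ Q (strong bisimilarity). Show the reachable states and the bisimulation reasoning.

bisimilar

LTS(P): 3 reachable states
  s0 = rec X. a.a.0\{b} + b.X ⊢ --a--▸ s1, --b--▸ s0
  s1 = a.0\{b} ⊢ --a--▸ s2
  s2 = 0\{b} ⊢ ∅
LTS(Q): 3 reachable states
  t0 = rec X. b.X + a.a.0\{b} ⊢ --a--▸ t1, --b--▸ t0
  t1 = a.0\{b} ⊢ --a--▸ t2
  t2 = 0\{b} ⊢ ∅
Coarsest stable partition (strong bisimilarity classes):
  B0 = {s0, t0}
  B1 = {s1, t1}
  B2 = {s2, t2}
s0 ∈ B0, t0 ∈ B0 → same block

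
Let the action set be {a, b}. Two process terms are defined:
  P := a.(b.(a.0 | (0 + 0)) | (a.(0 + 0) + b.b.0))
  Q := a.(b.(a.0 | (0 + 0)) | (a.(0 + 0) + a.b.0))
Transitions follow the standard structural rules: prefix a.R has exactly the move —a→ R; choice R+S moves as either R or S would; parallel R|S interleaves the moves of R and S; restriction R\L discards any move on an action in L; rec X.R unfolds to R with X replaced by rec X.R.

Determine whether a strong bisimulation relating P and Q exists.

P ≁ Q

P's transition system — 13 states:
  u0 = a.(b.(a.0 | (0 + 0)) | (a.(0 + 0) + b.b.0)) | =a=> u1
  u1 = b.(a.0 | (0 + 0)) | (a.(0 + 0) + b.b.0) | =a=> u2, =b=> u3, =b=> u4
  u2 = b.(a.0 | (0 + 0)) | (0 + 0) | =b=> u5
  u3 = a.0 | (0 + 0) | (a.(0 + 0) + b.b.0) | =a=> u5, =a=> u6, =b=> u7
  u4 = b.(a.0 | (0 + 0)) | b.0 | =b=> u7, =b=> u8
  u5 = a.0 | (0 + 0) | (0 + 0) | =a=> u9
  u6 = 0 | (0 + 0) | (a.(0 + 0) + b.b.0) | =a=> u9, =b=> u10
  u7 = a.0 | (0 + 0) | b.0 | =a=> u10, =b=> u11
  u8 = b.(a.0 | (0 + 0)) | 0 | =b=> u11
  u9 = 0 | (0 + 0) | (0 + 0) | ∅
  u10 = 0 | (0 + 0) | b.0 | =b=> u12
  u11 = a.0 | (0 + 0) | 0 | =a=> u12
  u12 = 0 | (0 + 0) | 0 | ∅
Q's transition system — 13 states:
  v0 = a.(b.(a.0 | (0 + 0)) | (a.(0 + 0) + a.b.0)) | =a=> v1
  v1 = b.(a.0 | (0 + 0)) | (a.(0 + 0) + a.b.0) | =a=> v2, =a=> v3, =b=> v4
  v2 = b.(a.0 | (0 + 0)) | (0 + 0) | =b=> v5
  v3 = b.(a.0 | (0 + 0)) | b.0 | =b=> v6, =b=> v7
  v4 = a.0 | (0 + 0) | (a.(0 + 0) + a.b.0) | =a=> v5, =a=> v6, =a=> v8
  v5 = a.0 | (0 + 0) | (0 + 0) | =a=> v9
  v6 = a.0 | (0 + 0) | b.0 | =a=> v10, =b=> v11
  v7 = b.(a.0 | (0 + 0)) | 0 | =b=> v11
  v8 = 0 | (0 + 0) | (a.(0 + 0) + a.b.0) | =a=> v10, =a=> v9
  v9 = 0 | (0 + 0) | (0 + 0) | ∅
  v10 = 0 | (0 + 0) | b.0 | =b=> v12
  v11 = a.0 | (0 + 0) | 0 | =a=> v12
  v12 = 0 | (0 + 0) | 0 | ∅
Coarsest stable partition (strong bisimilarity classes):
  B0 = {u0}
  B1 = {u1}
  B2 = {u2, u8, v2, v7}
  B3 = {u11, u5, v11, v5}
  B4 = {u12, u9, v12, v9}
  B5 = {u4, v3}
  B6 = {u7, v6}
  B7 = {u10, v10}
  B8 = {u3}
  B9 = {u6}
  B10 = {v0}
  B11 = {v1}
  B12 = {v4}
  B13 = {v8}
u0 ∈ B0, v0 ∈ B10 → different blocks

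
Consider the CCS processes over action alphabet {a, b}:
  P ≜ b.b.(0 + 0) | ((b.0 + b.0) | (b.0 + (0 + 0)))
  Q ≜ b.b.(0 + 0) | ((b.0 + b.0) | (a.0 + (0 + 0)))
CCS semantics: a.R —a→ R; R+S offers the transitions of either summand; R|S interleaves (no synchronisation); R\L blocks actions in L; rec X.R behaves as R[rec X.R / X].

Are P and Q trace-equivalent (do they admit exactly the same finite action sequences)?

P's transition system — 12 states:
  m0 = b.b.(0 + 0) | ((b.0 + b.0) | (b.0 + (0 + 0))) has moves --b--▸ m1, --b--▸ m2, --b--▸ m3
  m1 = b.(0 + 0) | ((b.0 + b.0) | (b.0 + (0 + 0))) has moves --b--▸ m4, --b--▸ m5, --b--▸ m6
  m2 = b.b.(0 + 0) | ((b.0 + b.0) | 0) has moves --b--▸ m5, --b--▸ m7
  m3 = b.b.(0 + 0) | (0 | (b.0 + (0 + 0))) has moves --b--▸ m6, --b--▸ m7
  m4 = (0 + 0) | ((b.0 + b.0) | (b.0 + (0 + 0))) has moves --b--▸ m8, --b--▸ m9
  m5 = b.(0 + 0) | ((b.0 + b.0) | 0) has moves --b--▸ m10, --b--▸ m8
  m6 = b.(0 + 0) | (0 | (b.0 + (0 + 0))) has moves --b--▸ m10, --b--▸ m9
  m7 = b.b.(0 + 0) | (0 | 0) has moves --b--▸ m10
  m8 = (0 + 0) | ((b.0 + b.0) | 0) has moves --b--▸ m11
  m9 = (0 + 0) | (0 | (b.0 + (0 + 0))) has moves --b--▸ m11
  m10 = b.(0 + 0) | (0 | 0) has moves --b--▸ m11
  m11 = (0 + 0) | (0 | 0) has moves deadlocked
Q's transition system — 12 states:
  n0 = b.b.(0 + 0) | ((b.0 + b.0) | (a.0 + (0 + 0))) has moves --a--▸ n1, --b--▸ n2, --b--▸ n3
  n1 = b.b.(0 + 0) | ((b.0 + b.0) | 0) has moves --b--▸ n4, --b--▸ n5
  n2 = b.(0 + 0) | ((b.0 + b.0) | (a.0 + (0 + 0))) has moves --a--▸ n4, --b--▸ n6, --b--▸ n7
  n3 = b.b.(0 + 0) | (0 | (a.0 + (0 + 0))) has moves --a--▸ n5, --b--▸ n7
  n4 = b.(0 + 0) | ((b.0 + b.0) | 0) has moves --b--▸ n8, --b--▸ n9
  n5 = b.b.(0 + 0) | (0 | 0) has moves --b--▸ n9
  n6 = (0 + 0) | ((b.0 + b.0) | (a.0 + (0 + 0))) has moves --a--▸ n8, --b--▸ n10
  n7 = b.(0 + 0) | (0 | (a.0 + (0 + 0))) has moves --a--▸ n9, --b--▸ n10
  n8 = (0 + 0) | ((b.0 + b.0) | 0) has moves --b--▸ n11
  n9 = b.(0 + 0) | (0 | 0) has moves --b--▸ n11
  n10 = (0 + 0) | (0 | (a.0 + (0 + 0))) has moves --a--▸ n11
  n11 = (0 + 0) | (0 | 0) has moves deadlocked
Run σ = ⟨bbbb⟩ on P: start {m0}
  [1] b ⇒ {m1, m2, m3}
  [2] b ⇒ {m4, m5, m6, m7}
  [3] b ⇒ {m10, m8, m9}
  [4] b ⇒ {m11}
  P completes σ.
Run σ = ⟨bbbb⟩ on Q: start {n0}
  [1] b ⇒ {n2, n3}
  [2] b ⇒ {n6, n7}
  [3] b ⇒ {n10}
  [4] b ⇒ ∅ (Q stuck)

traces(P) ≠ traces(Q) — witness ⟨bbbb⟩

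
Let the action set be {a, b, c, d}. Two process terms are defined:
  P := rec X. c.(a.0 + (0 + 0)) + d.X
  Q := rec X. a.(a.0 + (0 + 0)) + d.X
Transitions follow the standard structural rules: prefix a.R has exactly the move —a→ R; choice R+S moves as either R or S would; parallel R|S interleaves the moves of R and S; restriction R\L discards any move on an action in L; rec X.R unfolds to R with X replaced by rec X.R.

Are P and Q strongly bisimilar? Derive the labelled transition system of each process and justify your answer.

P's transition system — 3 states:
  p0 = rec X. c.(a.0 + (0 + 0)) + d.X has moves --c--▸ p1, --d--▸ p0
  p1 = a.0 + (0 + 0) has moves --a--▸ p2
  p2 = 0 has moves stopped
Q's transition system — 3 states:
  q0 = rec X. a.(a.0 + (0 + 0)) + d.X has moves --a--▸ q1, --d--▸ q0
  q1 = a.0 + (0 + 0) has moves --a--▸ q2
  q2 = 0 has moves stopped
Partition-refinement fixed point:
  B0 = {p0}
  B1 = {p1, q1}
  B2 = {p2, q2}
  B3 = {q0}
p0 ∈ B0, q0 ∈ B3 → different blocks

P ≁ Q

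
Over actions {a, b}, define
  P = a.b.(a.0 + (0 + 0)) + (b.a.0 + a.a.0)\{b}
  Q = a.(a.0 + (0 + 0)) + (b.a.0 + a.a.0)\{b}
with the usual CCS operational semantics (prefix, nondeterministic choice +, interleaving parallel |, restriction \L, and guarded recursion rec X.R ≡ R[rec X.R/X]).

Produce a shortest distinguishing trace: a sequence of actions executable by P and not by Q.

ab

LTS(P): 6 reachable states
  m0 = a.b.(a.0 + (0 + 0)) + (b.a.0 + a.a.0)\{b} | —a→ m1, —a→ m2
  m1 = (a.0)\{b} | —a→ m3
  m2 = b.(a.0 + (0 + 0)) | —b→ m4
  m3 = 0\{b} | (no moves)
  m4 = a.0 + (0 + 0) | —a→ m5
  m5 = 0 | (no moves)
LTS(Q): 5 reachable states
  n0 = a.(a.0 + (0 + 0)) + (b.a.0 + a.a.0)\{b} | —a→ n1, —a→ n2
  n1 = (a.0)\{b} | —a→ n3
  n2 = a.0 + (0 + 0) | —a→ n4
  n3 = 0\{b} | (no moves)
  n4 = 0 | (no moves)
Trace ⟨ab⟩ through P, begin at {m0}:
  after a @ step 1: {m1, m2}
  after b @ step 2: {m4}
  ✓ P
Trace ⟨ab⟩ through Q, begin at {n0}:
  after a @ step 1: {n1, n2}
  after b @ step 2: ∅ (Q stuck)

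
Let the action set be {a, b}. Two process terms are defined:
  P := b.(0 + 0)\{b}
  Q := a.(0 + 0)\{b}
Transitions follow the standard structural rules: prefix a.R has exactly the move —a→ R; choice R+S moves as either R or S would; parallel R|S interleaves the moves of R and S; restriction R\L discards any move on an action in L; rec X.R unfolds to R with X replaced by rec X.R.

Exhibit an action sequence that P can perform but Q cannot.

b

P's transition system — 2 states:
  m0 = b.(0 + 0)\{b} ⊢ =b=> m1
  m1 = (0 + 0)\{b} ⊢ deadlocked
Q's transition system — 2 states:
  n0 = a.(0 + 0)\{b} ⊢ =a=> n1
  n1 = (0 + 0)\{b} ⊢ deadlocked
Run σ = ⟨b⟩ on P: start {m0}
  after b @ step 1: {m1}
  — P admits the full trace.
Run σ = ⟨b⟩ on Q: start {n0}
  after b @ step 1: ∅  — Q cannot continue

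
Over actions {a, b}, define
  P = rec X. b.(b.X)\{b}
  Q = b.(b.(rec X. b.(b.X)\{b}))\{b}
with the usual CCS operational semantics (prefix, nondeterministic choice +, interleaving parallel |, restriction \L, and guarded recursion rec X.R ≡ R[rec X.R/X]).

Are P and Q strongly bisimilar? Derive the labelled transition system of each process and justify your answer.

Reachable graph of P (2 states):
  p0 = rec X. b.(b.X)\{b} | =b=> p1
  p1 = (b.(rec X. b.(b.X)\{b}))\{b} | (no moves)
Reachable graph of Q (2 states):
  q0 = b.(b.(rec X. b.(b.X)\{b}))\{b} | =b=> q1
  q1 = (b.(rec X. b.(b.X)\{b}))\{b} | (no moves)
Coarsest stable partition (strong bisimilarity classes):
  B0 = {p0, q0}
  B1 = {p1, q1}
p0 ∈ B0, q0 ∈ B0 → same block

bisimilar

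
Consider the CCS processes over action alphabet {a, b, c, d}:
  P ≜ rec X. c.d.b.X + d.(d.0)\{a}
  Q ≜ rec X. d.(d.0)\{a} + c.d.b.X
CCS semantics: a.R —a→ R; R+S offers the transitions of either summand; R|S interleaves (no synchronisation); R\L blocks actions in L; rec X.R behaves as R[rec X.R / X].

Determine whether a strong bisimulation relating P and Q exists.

Reachable graph of P (5 states):
  s0 = rec X. c.d.b.X + d.(d.0)\{a} :: ··c··> s1, ··d··> s2
  s1 = d.b.(rec X. c.d.b.X + d.(d.0)\{a}) :: ··d··> s3
  s2 = (d.0)\{a} :: ··d··> s4
  s3 = b.(rec X. c.d.b.X + d.(d.0)\{a}) :: ··b··> s0
  s4 = 0\{a} :: deadlocked
Reachable graph of Q (5 states):
  t0 = rec X. d.(d.0)\{a} + c.d.b.X :: ··c··> t1, ··d··> t2
  t1 = d.b.(rec X. d.(d.0)\{a} + c.d.b.X) :: ··d··> t3
  t2 = (d.0)\{a} :: ··d··> t4
  t3 = b.(rec X. d.(d.0)\{a} + c.d.b.X) :: ··b··> t0
  t4 = 0\{a} :: deadlocked
Coarsest stable partition (strong bisimilarity classes):
  B0 = {s0, t0}
  B1 = {s2, t2}
  B2 = {s4, t4}
  B3 = {s1, t1}
  B4 = {s3, t3}
s0 ∈ B0, t0 ∈ B0 → same block

bisimilar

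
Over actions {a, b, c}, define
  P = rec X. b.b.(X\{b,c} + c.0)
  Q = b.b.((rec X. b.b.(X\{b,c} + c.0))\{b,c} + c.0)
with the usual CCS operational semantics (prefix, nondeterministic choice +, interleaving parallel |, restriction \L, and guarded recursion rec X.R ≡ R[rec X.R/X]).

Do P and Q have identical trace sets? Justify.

P's transition system — 4 states:
  m0 = rec X. b.b.(X\{b,c} + c.0) ⊢ -b-> m1
  m1 = b.((rec X. b.b.(X\{b,c} + c.0))\{b,c} + c.0) ⊢ -b-> m2
  m2 = (rec X. b.b.(X\{b,c} + c.0))\{b,c} + c.0 ⊢ -c-> m3
  m3 = 0 ⊢ (no moves)
Q's transition system — 4 states:
  n0 = b.b.((rec X. b.b.(X\{b,c} + c.0))\{b,c} + c.0) ⊢ -b-> n1
  n1 = b.((rec X. b.b.(X\{b,c} + c.0))\{b,c} + c.0) ⊢ -b-> n2
  n2 = (rec X. b.b.(X\{b,c} + c.0))\{b,c} + c.0 ⊢ -c-> n3
  n3 = 0 ⊢ (no moves)
Coarsest stable partition (strong bisimilarity classes):
  B0 = {m0, n0}
  B1 = {m1, n1}
  B2 = {m2, n2}
  B3 = {m3, n3}
m0 ∈ B0, n0 ∈ B0 → same block
Bisimilar ⇒ trace-equivalent.

YES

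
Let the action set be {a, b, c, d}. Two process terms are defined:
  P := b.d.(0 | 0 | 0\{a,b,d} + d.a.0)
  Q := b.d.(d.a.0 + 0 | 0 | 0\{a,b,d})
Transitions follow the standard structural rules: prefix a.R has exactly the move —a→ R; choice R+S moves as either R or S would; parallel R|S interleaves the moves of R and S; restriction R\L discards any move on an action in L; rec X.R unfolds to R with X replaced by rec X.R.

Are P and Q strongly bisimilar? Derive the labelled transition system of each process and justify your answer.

YES

Reachable graph of P (5 states):
  p0 = b.d.(0 | 0 | 0\{a,b,d} + d.a.0) ⊢ --b--▸ p1
  p1 = d.(0 | 0 | 0\{a,b,d} + d.a.0) ⊢ --d--▸ p2
  p2 = 0 | 0 | 0\{a,b,d} + d.a.0 ⊢ --d--▸ p3
  p3 = a.0 ⊢ --a--▸ p4
  p4 = 0 ⊢ deadlocked
Reachable graph of Q (5 states):
  q0 = b.d.(d.a.0 + 0 | 0 | 0\{a,b,d}) ⊢ --b--▸ q1
  q1 = d.(d.a.0 + 0 | 0 | 0\{a,b,d}) ⊢ --d--▸ q2
  q2 = d.a.0 + 0 | 0 | 0\{a,b,d} ⊢ --d--▸ q3
  q3 = a.0 ⊢ --a--▸ q4
  q4 = 0 ⊢ deadlocked
Bisimilarity quotient blocks:
  B0 = {p0, q0}
  B1 = {p1, q1}
  B2 = {p2, q2}
  B3 = {p3, q3}
  B4 = {p4, q4}
p0 ∈ B0, q0 ∈ B0 → same block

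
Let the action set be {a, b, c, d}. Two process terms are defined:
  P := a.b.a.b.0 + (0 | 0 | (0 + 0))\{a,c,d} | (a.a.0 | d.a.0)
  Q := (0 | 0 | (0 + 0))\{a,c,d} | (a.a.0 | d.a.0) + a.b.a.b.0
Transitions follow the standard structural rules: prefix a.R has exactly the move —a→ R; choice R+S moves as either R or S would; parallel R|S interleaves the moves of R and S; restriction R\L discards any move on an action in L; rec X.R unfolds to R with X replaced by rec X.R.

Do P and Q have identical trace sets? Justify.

LTS(P): 13 reachable states
  m0 = a.b.a.b.0 + (0 | 0 | (0 + 0))\{a,c,d} | (a.a.0 | d.a.0) ⊢ ··a··> m1, ··a··> m2, ··d··> m3
  m1 = (0 | 0 | (0 + 0))\{a,c,d} | (a.0 | d.a.0) ⊢ ··a··> m4, ··d··> m5
  m2 = b.a.b.0 ⊢ ··b··> m6
  m3 = (0 | 0 | (0 + 0))\{a,c,d} | (a.a.0 | a.0) ⊢ ··a··> m5, ··a··> m7
  m4 = (0 | 0 | (0 + 0))\{a,c,d} | (0 | d.a.0) ⊢ ··d··> m8
  m5 = (0 | 0 | (0 + 0))\{a,c,d} | (a.0 | a.0) ⊢ ··a··> m8, ··a··> m9
  m6 = a.b.0 ⊢ ··a··> m10
  m7 = (0 | 0 | (0 + 0))\{a,c,d} | (a.a.0 | 0) ⊢ ··a··> m9
  m8 = (0 | 0 | (0 + 0))\{a,c,d} | (0 | a.0) ⊢ ··a··> m11
  m9 = (0 | 0 | (0 + 0))\{a,c,d} | (a.0 | 0) ⊢ ··a··> m11
  m10 = b.0 ⊢ ··b··> m12
  m11 = (0 | 0 | (0 + 0))\{a,c,d} | (0 | 0) ⊢ stopped
  m12 = 0 ⊢ stopped
LTS(Q): 13 reachable states
  n0 = (0 | 0 | (0 + 0))\{a,c,d} | (a.a.0 | d.a.0) + a.b.a.b.0 ⊢ ··a··> n1, ··a··> n2, ··d··> n3
  n1 = (0 | 0 | (0 + 0))\{a,c,d} | (a.0 | d.a.0) ⊢ ··a··> n4, ··d··> n5
  n2 = b.a.b.0 ⊢ ··b··> n6
  n3 = (0 | 0 | (0 + 0))\{a,c,d} | (a.a.0 | a.0) ⊢ ··a··> n5, ··a··> n7
  n4 = (0 | 0 | (0 + 0))\{a,c,d} | (0 | d.a.0) ⊢ ··d··> n8
  n5 = (0 | 0 | (0 + 0))\{a,c,d} | (a.0 | a.0) ⊢ ··a··> n8, ··a··> n9
  n6 = a.b.0 ⊢ ··a··> n10
  n7 = (0 | 0 | (0 + 0))\{a,c,d} | (a.a.0 | 0) ⊢ ··a··> n9
  n8 = (0 | 0 | (0 + 0))\{a,c,d} | (0 | a.0) ⊢ ··a··> n11
  n9 = (0 | 0 | (0 + 0))\{a,c,d} | (a.0 | 0) ⊢ ··a··> n11
  n10 = b.0 ⊢ ··b··> n12
  n11 = (0 | 0 | (0 + 0))\{a,c,d} | (0 | 0) ⊢ stopped
  n12 = 0 ⊢ stopped
Coarsest stable partition (strong bisimilarity classes):
  B0 = {m0, n0}
  B1 = {m2, n2}
  B2 = {m6, n6}
  B3 = {m10, n10}
  B4 = {m11, m12, n11, n12}
  B5 = {m3, n3}
  B6 = {m5, m7, n5, n7}
  B7 = {m8, m9, n8, n9}
  B8 = {m1, n1}
  B9 = {m4, n4}
m0 ∈ B0, n0 ∈ B0 → same block
Bisimilar ⇒ trace-equivalent.

YES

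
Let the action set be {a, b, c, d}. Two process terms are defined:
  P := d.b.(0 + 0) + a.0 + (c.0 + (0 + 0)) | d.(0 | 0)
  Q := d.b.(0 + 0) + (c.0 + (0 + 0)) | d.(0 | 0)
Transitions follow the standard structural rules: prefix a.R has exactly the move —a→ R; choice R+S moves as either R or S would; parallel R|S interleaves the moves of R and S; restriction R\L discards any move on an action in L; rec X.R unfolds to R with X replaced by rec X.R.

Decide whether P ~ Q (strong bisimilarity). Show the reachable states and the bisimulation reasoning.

NO

P's transition system — 7 states:
  s0 = d.b.(0 + 0) + a.0 + (c.0 + (0 + 0)) | d.(0 | 0) has moves =a=> s1, =c=> s2, =d=> s3, =d=> s4
  s1 = 0 has moves stopped
  s2 = 0 | d.(0 | 0) has moves =d=> s5
  s3 = (c.0 + (0 + 0)) | (0 | 0) has moves =c=> s5
  s4 = b.(0 + 0) has moves =b=> s6
  s5 = 0 | (0 | 0) has moves stopped
  s6 = 0 + 0 has moves stopped
Q's transition system — 6 states:
  t0 = d.b.(0 + 0) + (c.0 + (0 + 0)) | d.(0 | 0) has moves =c=> t1, =d=> t2, =d=> t3
  t1 = 0 | d.(0 | 0) has moves =d=> t4
  t2 = (c.0 + (0 + 0)) | (0 | 0) has moves =c=> t4
  t3 = b.(0 + 0) has moves =b=> t5
  t4 = 0 | (0 | 0) has moves stopped
  t5 = 0 + 0 has moves stopped
Coarsest stable partition (strong bisimilarity classes):
  B0 = {s0}
  B1 = {s3, t2}
  B2 = {s1, s5, s6, t4, t5}
  B3 = {s2, t1}
  B4 = {s4, t3}
  B5 = {t0}
s0 ∈ B0, t0 ∈ B5 → different blocks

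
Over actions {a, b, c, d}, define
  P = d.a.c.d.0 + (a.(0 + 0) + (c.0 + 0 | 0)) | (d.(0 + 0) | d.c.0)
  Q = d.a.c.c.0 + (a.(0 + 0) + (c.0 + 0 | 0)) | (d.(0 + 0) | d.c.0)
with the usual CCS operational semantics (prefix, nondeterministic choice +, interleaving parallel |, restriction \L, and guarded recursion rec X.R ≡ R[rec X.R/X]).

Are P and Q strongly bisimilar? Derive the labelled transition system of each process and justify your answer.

NO

Reachable graph of P (22 states):
  m0 = d.a.c.d.0 + (a.(0 + 0) + (c.0 + 0 | 0)) | (d.(0 + 0) | d.c.0) :: =a=> m1, =c=> m2, =d=> m3, =d=> m4, =d=> m5
  m1 = (0 + 0) | (d.(0 + 0) | d.c.0) :: =d=> m6, =d=> m7
  m2 = 0 | (d.(0 + 0) | d.c.0) :: =d=> m8, =d=> m9
  m3 = (a.(0 + 0) + (c.0 + 0 | 0)) | ((0 + 0) | d.c.0) :: =a=> m6, =c=> m8, =d=> m10
  m4 = (a.(0 + 0) + (c.0 + 0 | 0)) | (d.(0 + 0) | c.0) :: =a=> m7, =c=> m11, =c=> m9, =d=> m10
  m5 = a.c.d.0 :: =a=> m12
  m6 = (0 + 0) | ((0 + 0) | d.c.0) :: =d=> m13
  m7 = (0 + 0) | (d.(0 + 0) | c.0) :: =c=> m14, =d=> m13
  m8 = 0 | ((0 + 0) | d.c.0) :: =d=> m15
  m9 = 0 | (d.(0 + 0) | c.0) :: =c=> m16, =d=> m15
  m10 = (a.(0 + 0) + (c.0 + 0 | 0)) | ((0 + 0) | c.0) :: =a=> m13, =c=> m15, =c=> m17
  m11 = (a.(0 + 0) + (c.0 + 0 | 0)) | (d.(0 + 0) | 0) :: =a=> m14, =c=> m16, =d=> m17
  m12 = c.d.0 :: =c=> m18
  m13 = (0 + 0) | ((0 + 0) | c.0) :: =c=> m19
  m14 = (0 + 0) | (d.(0 + 0) | 0) :: =d=> m19
  m15 = 0 | ((0 + 0) | c.0) :: =c=> m20
  m16 = 0 | (d.(0 + 0) | 0) :: =d=> m20
  m17 = (a.(0 + 0) + (c.0 + 0 | 0)) | ((0 + 0) | 0) :: =a=> m19, =c=> m20
  m18 = d.0 :: =d=> m21
  m19 = (0 + 0) | ((0 + 0) | 0) :: ·
  m20 = 0 | ((0 + 0) | 0) :: ·
  m21 = 0 :: ·
Reachable graph of Q (22 states):
  n0 = d.a.c.c.0 + (a.(0 + 0) + (c.0 + 0 | 0)) | (d.(0 + 0) | d.c.0) :: =a=> n1, =c=> n2, =d=> n3, =d=> n4, =d=> n5
  n1 = (0 + 0) | (d.(0 + 0) | d.c.0) :: =d=> n6, =d=> n7
  n2 = 0 | (d.(0 + 0) | d.c.0) :: =d=> n8, =d=> n9
  n3 = (a.(0 + 0) + (c.0 + 0 | 0)) | ((0 + 0) | d.c.0) :: =a=> n6, =c=> n8, =d=> n10
  n4 = (a.(0 + 0) + (c.0 + 0 | 0)) | (d.(0 + 0) | c.0) :: =a=> n7, =c=> n11, =c=> n9, =d=> n10
  n5 = a.c.c.0 :: =a=> n12
  n6 = (0 + 0) | ((0 + 0) | d.c.0) :: =d=> n13
  n7 = (0 + 0) | (d.(0 + 0) | c.0) :: =c=> n14, =d=> n13
  n8 = 0 | ((0 + 0) | d.c.0) :: =d=> n15
  n9 = 0 | (d.(0 + 0) | c.0) :: =c=> n16, =d=> n15
  n10 = (a.(0 + 0) + (c.0 + 0 | 0)) | ((0 + 0) | c.0) :: =a=> n13, =c=> n15, =c=> n17
  n11 = (a.(0 + 0) + (c.0 + 0 | 0)) | (d.(0 + 0) | 0) :: =a=> n14, =c=> n16, =d=> n17
  n12 = c.c.0 :: =c=> n18
  n13 = (0 + 0) | ((0 + 0) | c.0) :: =c=> n19
  n14 = (0 + 0) | (d.(0 + 0) | 0) :: =d=> n19
  n15 = 0 | ((0 + 0) | c.0) :: =c=> n20
  n16 = 0 | (d.(0 + 0) | 0) :: =d=> n20
  n17 = (a.(0 + 0) + (c.0 + 0 | 0)) | ((0 + 0) | 0) :: =a=> n19, =c=> n20
  n18 = c.0 :: =c=> n21
  n19 = (0 + 0) | ((0 + 0) | 0) :: ·
  n20 = 0 | ((0 + 0) | 0) :: ·
  n21 = 0 :: ·
Bisimilarity quotient blocks:
  B0 = {m0}
  B1 = {m3, n3}
  B2 = {m10, n10}
  B3 = {m17, n17}
  B4 = {m19, m20, m21, n19, n20, n21}
  B5 = {m13, m15, n13, n15, n18}
  B6 = {m6, m8, n6, n8}
  B7 = {m1, m2, n1, n2}
  B8 = {m7, m9, n7, n9}
  B9 = {m14, m16, m18, n14, n16}
  B10 = {m4, n4}
  B11 = {m11, n11}
  B12 = {m5}
  B13 = {m12}
  B14 = {n0}
  B15 = {n5}
  B16 = {n12}
m0 ∈ B0, n0 ∈ B14 → different blocks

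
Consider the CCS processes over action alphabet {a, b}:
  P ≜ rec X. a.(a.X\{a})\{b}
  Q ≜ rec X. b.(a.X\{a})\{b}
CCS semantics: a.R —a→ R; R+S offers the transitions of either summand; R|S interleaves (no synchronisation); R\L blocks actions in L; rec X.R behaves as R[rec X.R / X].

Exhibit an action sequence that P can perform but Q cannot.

a

Reachable graph of P (3 states):
  s0 = rec X. a.(a.X\{a})\{b} ⊢ —a→ s1
  s1 = (a.(rec X. a.(a.X\{a})\{b})\{a})\{b} ⊢ —a→ s2
  s2 = (rec X. a.(a.X\{a})\{b})\{a}\{b} ⊢ ∅
Reachable graph of Q (3 states):
  t0 = rec X. b.(a.X\{a})\{b} ⊢ —b→ t1
  t1 = (a.(rec X. b.(a.X\{a})\{b})\{a})\{b} ⊢ —a→ t2
  t2 = (rec X. b.(a.X\{a})\{b})\{a}\{b} ⊢ ∅
Trace ⟨a⟩ through P, begin at {s0}:
  [1] a ⇒ {s1}
  P completes σ.
Trace ⟨a⟩ through Q, begin at {t0}:
  [1] a ⇒ no successor for Q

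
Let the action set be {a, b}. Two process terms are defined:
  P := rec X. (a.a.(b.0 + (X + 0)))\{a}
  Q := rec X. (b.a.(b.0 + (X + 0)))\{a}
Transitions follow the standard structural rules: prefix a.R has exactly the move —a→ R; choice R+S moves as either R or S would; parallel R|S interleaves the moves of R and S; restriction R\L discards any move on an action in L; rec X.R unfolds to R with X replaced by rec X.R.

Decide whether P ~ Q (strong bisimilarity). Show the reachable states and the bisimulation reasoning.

not bisimilar

P's transition system — 1 states:
  s0 = rec X. (a.a.(b.0 + (X + 0)))\{a} → stopped
Q's transition system — 2 states:
  t0 = rec X. (b.a.(b.0 + (X + 0)))\{a} → -b-> t1
  t1 = (a.(b.0 + ((rec X. (b.a.(b.0 + (X + 0)))\{a}) + 0)))\{a} → stopped
Coarsest stable partition (strong bisimilarity classes):
  B0 = {s0, t1}
  B1 = {t0}
s0 ∈ B0, t0 ∈ B1 → different blocks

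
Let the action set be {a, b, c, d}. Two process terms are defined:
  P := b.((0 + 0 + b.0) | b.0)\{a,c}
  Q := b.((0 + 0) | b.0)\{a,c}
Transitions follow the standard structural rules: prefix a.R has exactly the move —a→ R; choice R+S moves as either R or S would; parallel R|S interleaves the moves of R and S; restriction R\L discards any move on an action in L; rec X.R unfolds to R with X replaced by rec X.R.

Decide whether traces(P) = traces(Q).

LTS(P): 5 reachable states
  u0 = b.((0 + 0 + b.0) | b.0)\{a,c} has moves --b--▸ u1
  u1 = ((0 + 0 + b.0) | b.0)\{a,c} has moves --b--▸ u2, --b--▸ u3
  u2 = ((0 + 0 + b.0) | 0)\{a,c} has moves --b--▸ u4
  u3 = (0 | b.0)\{a,c} has moves --b--▸ u4
  u4 = (0 | 0)\{a,c} has moves ·
LTS(Q): 3 reachable states
  v0 = b.((0 + 0) | b.0)\{a,c} has moves --b--▸ v1
  v1 = ((0 + 0) | b.0)\{a,c} has moves --b--▸ v2
  v2 = ((0 + 0) | 0)\{a,c} has moves ·
Executing bbb from P (initial set {u0}):
  after b @ step 1: {u1}
  after b @ step 2: {u2, u3}
  after b @ step 3: {u4}
  — P admits the full trace.
Executing bbb from Q (initial set {v0}):
  after b @ step 1: {v1}
  after b @ step 2: {v2}
  after b @ step 3: ∅  — Q cannot continue

traces(P) ≠ traces(Q) — witness ⟨bbb⟩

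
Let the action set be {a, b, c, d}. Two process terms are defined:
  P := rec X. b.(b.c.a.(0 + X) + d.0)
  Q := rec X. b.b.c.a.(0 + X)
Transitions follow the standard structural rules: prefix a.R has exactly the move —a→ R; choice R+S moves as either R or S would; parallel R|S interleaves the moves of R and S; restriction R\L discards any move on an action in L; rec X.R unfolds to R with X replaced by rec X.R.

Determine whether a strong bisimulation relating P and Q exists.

P ≁ Q

P's transition system — 6 states:
  p0 = rec X. b.(b.c.a.(0 + X) + d.0) :: ··b··> p1
  p1 = b.c.a.(0 + (rec X. b.(b.c.a.(0 + X) + d.0))) + d.0 :: ··b··> p2, ··d··> p3
  p2 = c.a.(0 + (rec X. b.(b.c.a.(0 + X) + d.0))) :: ··c··> p4
  p3 = 0 :: ∅
  p4 = a.(0 + (rec X. b.(b.c.a.(0 + X) + d.0))) :: ··a··> p5
  p5 = 0 + (rec X. b.(b.c.a.(0 + X) + d.0)) :: ··b··> p1
Q's transition system — 5 states:
  q0 = rec X. b.b.c.a.(0 + X) :: ··b··> q1
  q1 = b.c.a.(0 + (rec X. b.b.c.a.(0 + X))) :: ··b··> q2
  q2 = c.a.(0 + (rec X. b.b.c.a.(0 + X))) :: ··c··> q3
  q3 = a.(0 + (rec X. b.b.c.a.(0 + X))) :: ··a··> q4
  q4 = 0 + (rec X. b.b.c.a.(0 + X)) :: ··b··> q1
Bisimilarity quotient blocks:
  B0 = {p0, p5}
  B1 = {p1}
  B2 = {p2}
  B3 = {p4}
  B4 = {p3}
  B5 = {q0, q4}
  B6 = {q1}
  B7 = {q2}
  B8 = {q3}
p0 ∈ B0, q0 ∈ B5 → different blocks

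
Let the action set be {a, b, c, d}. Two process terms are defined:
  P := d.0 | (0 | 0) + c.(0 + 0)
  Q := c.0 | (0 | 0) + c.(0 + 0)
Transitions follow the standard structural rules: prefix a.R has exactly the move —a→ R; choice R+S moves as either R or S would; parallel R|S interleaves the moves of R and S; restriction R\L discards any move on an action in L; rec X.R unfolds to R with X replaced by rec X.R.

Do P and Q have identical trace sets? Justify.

trace-distinct — witness ⟨d⟩

P's transition system — 3 states:
  m0 = d.0 | (0 | 0) + c.(0 + 0) → —c→ m1, —d→ m2
  m1 = 0 + 0 → deadlocked
  m2 = 0 | (0 | 0) → deadlocked
Q's transition system — 3 states:
  n0 = c.0 | (0 | 0) + c.(0 + 0) → —c→ n1, —c→ n2
  n1 = 0 + 0 → deadlocked
  n2 = 0 | (0 | 0) → deadlocked
Run σ = ⟨d⟩ on P: start {m0}
  [1] d ⇒ {m2}
  P completes σ.
Run σ = ⟨d⟩ on Q: start {n0}
  [1] d ⇒ no successor for Q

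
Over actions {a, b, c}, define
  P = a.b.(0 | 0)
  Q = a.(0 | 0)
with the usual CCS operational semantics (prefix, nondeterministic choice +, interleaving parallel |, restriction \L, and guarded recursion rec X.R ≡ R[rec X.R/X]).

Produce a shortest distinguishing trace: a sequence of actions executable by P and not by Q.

LTS(P): 3 reachable states
  p0 = a.b.(0 | 0) has moves =a=> p1
  p1 = b.(0 | 0) has moves =b=> p2
  p2 = 0 | 0 has moves ∅
LTS(Q): 2 reachable states
  q0 = a.(0 | 0) has moves =a=> q1
  q1 = 0 | 0 has moves ∅
Trace ⟨ab⟩ through P, begin at {p0}:
  [1] a ⇒ {p1}
  [2] b ⇒ {p2}
  P completes σ.
Trace ⟨ab⟩ through Q, begin at {q0}:
  [1] a ⇒ {q1}
  [2] b ⇒ ∅ (Q stuck)

ab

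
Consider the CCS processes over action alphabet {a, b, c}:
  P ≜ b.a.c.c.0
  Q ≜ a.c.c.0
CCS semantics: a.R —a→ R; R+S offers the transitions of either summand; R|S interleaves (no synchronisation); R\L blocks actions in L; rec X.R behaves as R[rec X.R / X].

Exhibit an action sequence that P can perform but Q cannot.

b

LTS(P): 5 reachable states
  u0 = b.a.c.c.0 | -b-> u1
  u1 = a.c.c.0 | -a-> u2
  u2 = c.c.0 | -c-> u3
  u3 = c.0 | -c-> u4
  u4 = 0 | ∅
LTS(Q): 4 reachable states
  v0 = a.c.c.0 | -a-> v1
  v1 = c.c.0 | -c-> v2
  v2 = c.0 | -c-> v3
  v3 = 0 | ∅
Trace ⟨b⟩ through P, begin at {u0}:
  after b @ step 1: {u1}
  — P admits the full trace.
Trace ⟨b⟩ through Q, begin at {v0}:
  after b @ step 1: ∅  — Q cannot continue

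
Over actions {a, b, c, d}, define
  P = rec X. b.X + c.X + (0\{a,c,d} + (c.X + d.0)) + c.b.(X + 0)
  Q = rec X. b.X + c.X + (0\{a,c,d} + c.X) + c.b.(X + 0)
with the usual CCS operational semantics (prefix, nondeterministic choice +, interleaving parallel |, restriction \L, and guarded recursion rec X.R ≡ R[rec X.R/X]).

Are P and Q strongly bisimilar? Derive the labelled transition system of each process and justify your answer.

P ≁ Q

LTS(P): 4 reachable states
  u0 = rec X. b.X + c.X + (0\{a,c,d} + (c.X + d.0)) + c.b.(X + 0) → —b→ u0, —c→ u0, —c→ u1, —d→ u2
  u1 = b.((rec X. b.X + c.X + (0\{a,c,d} + (c.X + d.0)) + c.b.(X + 0)) + 0) → —b→ u3
  u2 = 0 → (no moves)
  u3 = (rec X. b.X + c.X + (0\{a,c,d} + (c.X + d.0)) + c.b.(X + 0)) + 0 → —b→ u0, —c→ u0, —c→ u1, —d→ u2
LTS(Q): 3 reachable states
  v0 = rec X. b.X + c.X + (0\{a,c,d} + c.X) + c.b.(X + 0) → —b→ v0, —c→ v0, —c→ v1
  v1 = b.((rec X. b.X + c.X + (0\{a,c,d} + c.X) + c.b.(X + 0)) + 0) → —b→ v2
  v2 = (rec X. b.X + c.X + (0\{a,c,d} + c.X) + c.b.(X + 0)) + 0 → —b→ v0, —c→ v0, —c→ v1
Coarsest stable partition (strong bisimilarity classes):
  B0 = {u0, u3}
  B1 = {u1}
  B2 = {u2}
  B3 = {v0, v2}
  B4 = {v1}
u0 ∈ B0, v0 ∈ B3 → different blocks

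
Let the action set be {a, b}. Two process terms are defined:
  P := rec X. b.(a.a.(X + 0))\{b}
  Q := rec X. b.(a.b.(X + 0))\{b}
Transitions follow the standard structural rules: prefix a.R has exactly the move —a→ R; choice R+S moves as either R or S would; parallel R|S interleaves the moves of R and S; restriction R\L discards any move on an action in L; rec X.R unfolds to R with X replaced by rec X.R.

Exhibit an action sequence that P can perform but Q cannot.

LTS(P): 4 reachable states
  m0 = rec X. b.(a.a.(X + 0))\{b} → -b-> m1
  m1 = (a.a.((rec X. b.(a.a.(X + 0))\{b}) + 0))\{b} → -a-> m2
  m2 = (a.((rec X. b.(a.a.(X + 0))\{b}) + 0))\{b} → -a-> m3
  m3 = ((rec X. b.(a.a.(X + 0))\{b}) + 0)\{b} → ∅
LTS(Q): 3 reachable states
  n0 = rec X. b.(a.b.(X + 0))\{b} → -b-> n1
  n1 = (a.b.((rec X. b.(a.b.(X + 0))\{b}) + 0))\{b} → -a-> n2
  n2 = (b.((rec X. b.(a.b.(X + 0))\{b}) + 0))\{b} → ∅
Run σ = ⟨baa⟩ on P: start {m0}
  step 1 (b): {m1}
  step 2 (a): {m2}
  step 3 (a): {m3}
  P completes σ.
Run σ = ⟨baa⟩ on Q: start {n0}
  step 1 (b): {n1}
  step 2 (a): {n2}
  step 3 (a): ∅ (Q stuck)

baa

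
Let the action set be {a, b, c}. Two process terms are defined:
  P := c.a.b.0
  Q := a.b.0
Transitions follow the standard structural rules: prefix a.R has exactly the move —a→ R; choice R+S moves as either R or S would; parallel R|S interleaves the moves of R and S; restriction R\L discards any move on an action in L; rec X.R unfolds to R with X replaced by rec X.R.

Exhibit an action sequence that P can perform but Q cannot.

LTS(P): 4 reachable states
  p0 = c.a.b.0 ⊢ —c→ p1
  p1 = a.b.0 ⊢ —a→ p2
  p2 = b.0 ⊢ —b→ p3
  p3 = 0 ⊢ ·
LTS(Q): 3 reachable states
  q0 = a.b.0 ⊢ —a→ q1
  q1 = b.0 ⊢ —b→ q2
  q2 = 0 ⊢ ·
Executing c from P (initial set {p0}):
  after c @ step 1: {p1}
  — P admits the full trace.
Executing c from Q (initial set {q0}):
  after c @ step 1: no successor for Q

c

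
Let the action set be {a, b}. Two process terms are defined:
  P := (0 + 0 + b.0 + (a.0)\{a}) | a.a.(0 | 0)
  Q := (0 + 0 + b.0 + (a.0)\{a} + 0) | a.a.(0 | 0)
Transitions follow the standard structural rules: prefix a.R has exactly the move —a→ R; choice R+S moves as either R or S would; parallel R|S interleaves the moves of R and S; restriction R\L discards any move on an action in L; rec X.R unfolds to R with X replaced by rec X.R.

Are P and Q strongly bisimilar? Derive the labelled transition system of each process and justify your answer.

P's transition system — 6 states:
  m0 = (0 + 0 + b.0 + (a.0)\{a}) | a.a.(0 | 0) :: --a--▸ m1, --b--▸ m2
  m1 = (0 + 0 + b.0 + (a.0)\{a}) | a.(0 | 0) :: --a--▸ m3, --b--▸ m4
  m2 = 0 | a.a.(0 | 0) :: --a--▸ m4
  m3 = (0 + 0 + b.0 + (a.0)\{a}) | (0 | 0) :: --b--▸ m5
  m4 = 0 | a.(0 | 0) :: --a--▸ m5
  m5 = 0 | (0 | 0) :: (no moves)
Q's transition system — 6 states:
  n0 = (0 + 0 + b.0 + (a.0)\{a} + 0) | a.a.(0 | 0) :: --a--▸ n1, --b--▸ n2
  n1 = (0 + 0 + b.0 + (a.0)\{a} + 0) | a.(0 | 0) :: --a--▸ n3, --b--▸ n4
  n2 = 0 | a.a.(0 | 0) :: --a--▸ n4
  n3 = (0 + 0 + b.0 + (a.0)\{a} + 0) | (0 | 0) :: --b--▸ n5
  n4 = 0 | a.(0 | 0) :: --a--▸ n5
  n5 = 0 | (0 | 0) :: (no moves)
Bisimilarity quotient blocks:
  B0 = {m0, n0}
  B1 = {m1, n1}
  B2 = {m4, n4}
  B3 = {m5, n5}
  B4 = {m3, n3}
  B5 = {m2, n2}
m0 ∈ B0, n0 ∈ B0 → same block

YES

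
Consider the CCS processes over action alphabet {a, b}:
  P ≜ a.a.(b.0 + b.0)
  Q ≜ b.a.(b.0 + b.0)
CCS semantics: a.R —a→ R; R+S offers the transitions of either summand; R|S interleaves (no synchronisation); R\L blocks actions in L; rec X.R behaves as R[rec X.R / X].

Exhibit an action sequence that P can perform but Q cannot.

a

Reachable graph of P (4 states):
  p0 = a.a.(b.0 + b.0) ⊢ ··a··> p1
  p1 = a.(b.0 + b.0) ⊢ ··a··> p2
  p2 = b.0 + b.0 ⊢ ··b··> p3
  p3 = 0 ⊢ ∅
Reachable graph of Q (4 states):
  q0 = b.a.(b.0 + b.0) ⊢ ··b··> q1
  q1 = a.(b.0 + b.0) ⊢ ··a··> q2
  q2 = b.0 + b.0 ⊢ ··b··> q3
  q3 = 0 ⊢ ∅
Trace ⟨a⟩ through P, begin at {p0}:
  after a @ step 1: {p1}
  — P admits the full trace.
Trace ⟨a⟩ through Q, begin at {q0}:
  after a @ step 1: no successor for Q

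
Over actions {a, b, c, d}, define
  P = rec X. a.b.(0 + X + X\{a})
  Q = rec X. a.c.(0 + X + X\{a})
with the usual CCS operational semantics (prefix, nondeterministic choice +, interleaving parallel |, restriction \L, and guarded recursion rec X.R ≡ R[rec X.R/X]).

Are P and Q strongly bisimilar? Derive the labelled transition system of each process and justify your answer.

P ≁ Q

LTS(P): 3 reachable states
  u0 = rec X. a.b.(0 + X + X\{a}) → -a-> u1
  u1 = b.(0 + (rec X. a.b.(0 + X + X\{a})) + (rec X. a.b.(0 + X + X\{a}))\{a}) → -b-> u2
  u2 = 0 + (rec X. a.b.(0 + X + X\{a})) + (rec X. a.b.(0 + X + X\{a}))\{a} → -a-> u1
LTS(Q): 3 reachable states
  v0 = rec X. a.c.(0 + X + X\{a}) → -a-> v1
  v1 = c.(0 + (rec X. a.c.(0 + X + X\{a})) + (rec X. a.c.(0 + X + X\{a}))\{a}) → -c-> v2
  v2 = 0 + (rec X. a.c.(0 + X + X\{a})) + (rec X. a.c.(0 + X + X\{a}))\{a} → -a-> v1
Coarsest stable partition (strong bisimilarity classes):
  B0 = {u0, u2}
  B1 = {u1}
  B2 = {v0, v2}
  B3 = {v1}
u0 ∈ B0, v0 ∈ B2 → different blocks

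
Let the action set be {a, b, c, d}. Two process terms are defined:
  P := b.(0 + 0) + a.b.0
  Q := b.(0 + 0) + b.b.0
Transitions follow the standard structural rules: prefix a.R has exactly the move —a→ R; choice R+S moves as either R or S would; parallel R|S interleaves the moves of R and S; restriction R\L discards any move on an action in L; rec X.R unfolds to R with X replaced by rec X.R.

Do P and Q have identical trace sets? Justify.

Reachable graph of P (4 states):
  m0 = b.(0 + 0) + a.b.0 :: --a--▸ m1, --b--▸ m2
  m1 = b.0 :: --b--▸ m3
  m2 = 0 + 0 :: stopped
  m3 = 0 :: stopped
Reachable graph of Q (4 states):
  n0 = b.(0 + 0) + b.b.0 :: --b--▸ n1, --b--▸ n2
  n1 = 0 + 0 :: stopped
  n2 = b.0 :: --b--▸ n3
  n3 = 0 :: stopped
Executing a from P (initial set {m0}):
  step 1 (a): {m1}
  P completes σ.
Executing a from Q (initial set {n0}):
  step 1 (a): ∅  — Q cannot continue

trace-distinct — witness ⟨a⟩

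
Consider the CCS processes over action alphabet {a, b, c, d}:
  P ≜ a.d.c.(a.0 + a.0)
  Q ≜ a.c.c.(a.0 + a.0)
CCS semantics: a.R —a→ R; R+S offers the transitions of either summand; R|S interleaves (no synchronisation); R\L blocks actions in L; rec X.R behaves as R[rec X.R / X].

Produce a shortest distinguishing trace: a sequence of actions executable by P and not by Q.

ad

Reachable graph of P (5 states):
  u0 = a.d.c.(a.0 + a.0) :: --a--▸ u1
  u1 = d.c.(a.0 + a.0) :: --d--▸ u2
  u2 = c.(a.0 + a.0) :: --c--▸ u3
  u3 = a.0 + a.0 :: --a--▸ u4
  u4 = 0 :: (no moves)
Reachable graph of Q (5 states):
  v0 = a.c.c.(a.0 + a.0) :: --a--▸ v1
  v1 = c.c.(a.0 + a.0) :: --c--▸ v2
  v2 = c.(a.0 + a.0) :: --c--▸ v3
  v3 = a.0 + a.0 :: --a--▸ v4
  v4 = 0 :: (no moves)
Executing ad from P (initial set {u0}):
  step 1 (a): {u1}
  step 2 (d): {u2}
  ✓ P
Executing ad from Q (initial set {v0}):
  step 1 (a): {v1}
  step 2 (d): ∅ (Q stuck)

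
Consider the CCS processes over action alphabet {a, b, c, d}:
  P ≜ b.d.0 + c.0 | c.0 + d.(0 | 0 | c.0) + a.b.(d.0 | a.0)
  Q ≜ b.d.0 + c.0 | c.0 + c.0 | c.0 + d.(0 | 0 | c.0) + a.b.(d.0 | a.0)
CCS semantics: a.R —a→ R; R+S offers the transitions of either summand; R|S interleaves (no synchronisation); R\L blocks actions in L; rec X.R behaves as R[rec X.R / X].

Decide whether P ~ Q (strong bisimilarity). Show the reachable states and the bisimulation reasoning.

P's transition system — 12 states:
  p0 = b.d.0 + c.0 | c.0 + d.(0 | 0 | c.0) + a.b.(d.0 | a.0) has moves --a--▸ p1, --b--▸ p2, --c--▸ p3, --c--▸ p4, --d--▸ p5
  p1 = b.(d.0 | a.0) has moves --b--▸ p6
  p2 = d.0 has moves --d--▸ p7
  p3 = 0 | c.0 has moves --c--▸ p8
  p4 = c.0 | 0 has moves --c--▸ p8
  p5 = 0 | 0 | c.0 has moves --c--▸ p9
  p6 = d.0 | a.0 has moves --a--▸ p10, --d--▸ p11
  p7 = 0 has moves deadlocked
  p8 = 0 | 0 has moves deadlocked
  p9 = 0 | 0 | 0 has moves deadlocked
  p10 = d.0 | 0 has moves --d--▸ p8
  p11 = 0 | a.0 has moves --a--▸ p8
Q's transition system — 12 states:
  q0 = b.d.0 + c.0 | c.0 + c.0 | c.0 + d.(0 | 0 | c.0) + a.b.(d.0 | a.0) has moves --a--▸ q1, --b--▸ q2, --c--▸ q3, --c--▸ q4, --d--▸ q5
  q1 = b.(d.0 | a.0) has moves --b--▸ q6
  q2 = d.0 has moves --d--▸ q7
  q3 = 0 | c.0 has moves --c--▸ q8
  q4 = c.0 | 0 has moves --c--▸ q8
  q5 = 0 | 0 | c.0 has moves --c--▸ q9
  q6 = d.0 | a.0 has moves --a--▸ q10, --d--▸ q11
  q7 = 0 has moves deadlocked
  q8 = 0 | 0 has moves deadlocked
  q9 = 0 | 0 | 0 has moves deadlocked
  q10 = d.0 | 0 has moves --d--▸ q8
  q11 = 0 | a.0 has moves --a--▸ q8
Bisimilarity quotient blocks:
  B0 = {p0, q0}
  B1 = {p3, p4, p5, q3, q4, q5}
  B2 = {p7, p8, p9, q7, q8, q9}
  B3 = {p1, q1}
  B4 = {p6, q6}
  B5 = {p11, q11}
  B6 = {p10, p2, q10, q2}
p0 ∈ B0, q0 ∈ B0 → same block

YES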